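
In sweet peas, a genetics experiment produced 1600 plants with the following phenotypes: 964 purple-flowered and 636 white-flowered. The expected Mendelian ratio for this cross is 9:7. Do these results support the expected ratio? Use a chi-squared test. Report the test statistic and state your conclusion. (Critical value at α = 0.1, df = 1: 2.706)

10.403; not consistent

The 9:7 ratio has 16 parts, so with N = 1600 the expected counts are:
  purple-flowered: 1600 × 9/16 = 900
  white-flowered: 1600 × 7/16 = 700
χ² = Σ (O − E)² / E
  purple-flowered: (964 − 900)² / 900 = 4.5511
  white-flowered: (636 − 700)² / 700 = 5.8514
χ² = 4.5511 + 5.8514 = 10.4025 ≈ 10.403
Degrees of freedom = 2 − 1 = 1; critical value at α = 0.1 is 2.706.
Since 10.403 > 2.706, we reject the null hypothesis — the data do not fit the 9:7 ratio.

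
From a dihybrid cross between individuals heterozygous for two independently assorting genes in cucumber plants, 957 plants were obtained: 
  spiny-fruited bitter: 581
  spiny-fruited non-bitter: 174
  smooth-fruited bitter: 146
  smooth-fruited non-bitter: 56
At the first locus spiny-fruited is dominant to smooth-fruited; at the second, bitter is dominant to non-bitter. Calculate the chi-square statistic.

A dihybrid F₂ with independent assortment and complete dominance at both loci gives a 9:3:3:1 phenotypic ratio.
Under the 9:3:3:1 hypothesis (Σ ratio = 16, N = 957):
  spiny-fruited bitter: 957 × 9/16 = 538.3125
  spiny-fruited non-bitter: 957 × 3/16 = 179.4375
  smooth-fruited bitter: 957 × 3/16 = 179.4375
  smooth-fruited non-bitter: 957 × 1/16 = 59.8125
χ² = Σ (O − E)² / E
  spiny-fruited bitter: (581 − 538.3125)² / 538.3125 = 3.3851
  spiny-fruited non-bitter: (174 − 179.4375)² / 179.4375 = 0.1648
  smooth-fruited bitter: (146 − 179.4375)² / 179.4375 = 6.2310
  smooth-fruited non-bitter: (56 − 59.8125)² / 59.8125 = 0.2430
χ² = 3.3851 + 0.1648 + 6.2310 + 0.2430 = 10.0239 ≈ 10.024

10.024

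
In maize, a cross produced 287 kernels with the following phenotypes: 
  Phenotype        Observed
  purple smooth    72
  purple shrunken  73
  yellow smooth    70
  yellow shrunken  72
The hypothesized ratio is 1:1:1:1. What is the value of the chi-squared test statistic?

Expected counts for N = 287 under a 1:1:1:1 ratio (total parts = 4):
  purple smooth: 287 × 1/4 = 71.75
  purple shrunken: 287 × 1/4 = 71.75
  yellow smooth: 287 × 1/4 = 71.75
  yellow shrunken: 287 × 1/4 = 71.75
χ² = Σ (O − E)² / E
  purple smooth: (72 − 71.75)² / 71.75 = 0.0009
  purple shrunken: (73 − 71.75)² / 71.75 = 0.0218
  yellow smooth: (70 − 71.75)² / 71.75 = 0.0427
  yellow shrunken: (72 − 71.75)² / 71.75 = 0.0009
χ² = 0.0009 + 0.0218 + 0.0427 + 0.0009 = 0.0663 ≈ 0.066

0.066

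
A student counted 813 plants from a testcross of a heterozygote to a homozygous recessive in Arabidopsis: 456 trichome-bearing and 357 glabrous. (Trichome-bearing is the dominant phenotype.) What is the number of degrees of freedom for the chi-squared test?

A testcross of a heterozygote (Aa × aa) gives a 1:1 phenotypic ratio.
A goodness-of-fit test with 2 phenotype classes has df = 2 − 1 = 1.

1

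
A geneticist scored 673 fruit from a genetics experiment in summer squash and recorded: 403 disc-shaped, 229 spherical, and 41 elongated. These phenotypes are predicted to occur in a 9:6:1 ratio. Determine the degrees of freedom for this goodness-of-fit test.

A goodness-of-fit test with 3 phenotype classes has df = 3 − 1 = 2.

2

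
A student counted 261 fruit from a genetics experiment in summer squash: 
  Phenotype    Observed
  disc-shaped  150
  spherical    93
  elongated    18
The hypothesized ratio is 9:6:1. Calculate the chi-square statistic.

Expected counts for N = 261 under a 9:6:1 ratio (total parts = 16):
  disc-shaped: 261 × 9/16 = 146.8125
  spherical: 261 × 6/16 = 97.875
  elongated: 261 × 1/16 = 16.3125
χ² = Σ (O − E)² / E
  disc-shaped: (150 − 146.8125)² / 146.8125 = 0.0692
  spherical: (93 − 97.875)² / 97.875 = 0.2428
  elongated: (18 − 16.3125)² / 16.3125 = 0.1746
χ² = 0.0692 + 0.2428 + 0.1746 = 0.4866 ≈ 0.487

0.487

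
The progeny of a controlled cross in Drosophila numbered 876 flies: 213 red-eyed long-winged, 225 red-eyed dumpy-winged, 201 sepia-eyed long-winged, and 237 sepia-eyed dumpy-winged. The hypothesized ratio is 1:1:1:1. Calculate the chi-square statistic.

3.288

Under the 1:1:1:1 hypothesis (Σ ratio = 4, N = 876):
  red-eyed long-winged: 876 × 1/4 = 219
  red-eyed dumpy-winged: 876 × 1/4 = 219
  sepia-eyed long-winged: 876 × 1/4 = 219
  sepia-eyed dumpy-winged: 876 × 1/4 = 219
χ² = Σ (O − E)² / E
  red-eyed long-winged: (213 − 219)² / 219 = 0.1644
  red-eyed dumpy-winged: (225 − 219)² / 219 = 0.1644
  sepia-eyed long-winged: (201 − 219)² / 219 = 1.4795
  sepia-eyed dumpy-winged: (237 − 219)² / 219 = 1.4795
χ² = 0.1644 + 0.1644 + 1.4795 + 1.4795 = 3.2878 ≈ 3.288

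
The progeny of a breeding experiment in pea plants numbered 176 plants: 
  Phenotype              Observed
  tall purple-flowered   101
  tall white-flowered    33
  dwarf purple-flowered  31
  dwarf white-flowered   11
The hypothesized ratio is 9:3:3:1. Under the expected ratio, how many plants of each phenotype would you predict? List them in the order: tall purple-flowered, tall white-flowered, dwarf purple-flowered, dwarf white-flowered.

Expected counts for N = 176 under a 9:3:3:1 ratio (total parts = 16):
  tall purple-flowered: 176 × 9/16 = 99
  tall white-flowered: 176 × 3/16 = 33
  dwarf purple-flowered: 176 × 3/16 = 33
  dwarf white-flowered: 176 × 1/16 = 11

99, 33, 33, 11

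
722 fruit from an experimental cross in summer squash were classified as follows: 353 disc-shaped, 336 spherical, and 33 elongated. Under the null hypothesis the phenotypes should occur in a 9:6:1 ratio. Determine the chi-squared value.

25.932

Under the 9:6:1 hypothesis (Σ ratio = 16, N = 722):
  disc-shaped: 722 × 9/16 = 406.125
  spherical: 722 × 6/16 = 270.75
  elongated: 722 × 1/16 = 45.125
χ² = Σ (O − E)² / E
  disc-shaped: (353 − 406.125)² / 406.125 = 6.9493
  spherical: (336 − 270.75)² / 270.75 = 15.7251
  elongated: (33 − 45.125)² / 45.125 = 3.2580
χ² = 6.9493 + 15.7251 + 3.2580 = 25.9324 ≈ 25.932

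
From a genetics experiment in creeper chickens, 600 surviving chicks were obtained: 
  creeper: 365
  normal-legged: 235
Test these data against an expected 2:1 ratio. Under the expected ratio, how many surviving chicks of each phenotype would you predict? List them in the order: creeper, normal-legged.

Expected counts for N = 600 under a 2:1 ratio (total parts = 3):
  creeper: 600 × 2/3 = 400
  normal-legged: 600 × 1/3 = 200

400, 200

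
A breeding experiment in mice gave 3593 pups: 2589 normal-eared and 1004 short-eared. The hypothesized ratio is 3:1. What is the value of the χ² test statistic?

16.600

The 3:1 ratio has 4 parts, so with N = 3593 the expected counts are:
  normal-eared: 3593 × 3/4 = 2694.75
  short-eared: 3593 × 1/4 = 898.25
χ² = Σ (O − E)² / E
  normal-eared: (2589 − 2694.75)² / 2694.75 = 4.1499
  short-eared: (1004 − 898.25)² / 898.25 = 12.4498
χ² = 4.1499 + 12.4498 = 16.5997 ≈ 16.600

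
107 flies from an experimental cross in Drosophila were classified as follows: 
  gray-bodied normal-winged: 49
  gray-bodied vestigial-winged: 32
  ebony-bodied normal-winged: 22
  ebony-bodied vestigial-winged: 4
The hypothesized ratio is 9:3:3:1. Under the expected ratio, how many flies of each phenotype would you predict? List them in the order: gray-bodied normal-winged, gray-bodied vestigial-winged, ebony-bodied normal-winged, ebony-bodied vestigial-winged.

60.1875, 20.0625, 20.0625, 6.6875

The 9:3:3:1 ratio has 16 parts, so with N = 107 the expected counts are:
  gray-bodied normal-winged: 107 × 9/16 = 60.1875
  gray-bodied vestigial-winged: 107 × 3/16 = 20.0625
  ebony-bodied normal-winged: 107 × 3/16 = 20.0625
  ebony-bodied vestigial-winged: 107 × 1/16 = 6.6875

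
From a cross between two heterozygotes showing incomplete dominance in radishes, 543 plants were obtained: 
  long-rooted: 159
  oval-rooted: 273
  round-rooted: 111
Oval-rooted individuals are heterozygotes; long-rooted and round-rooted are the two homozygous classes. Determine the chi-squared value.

With incomplete dominance, a heterozygote × heterozygote cross gives a 1:2:1 phenotypic ratio.
The 1:2:1 ratio has 4 parts, so with N = 543 the expected counts are:
  long-rooted: 543 × 1/4 = 135.75
  oval-rooted: 543 × 2/4 = 271.5
  round-rooted: 543 × 1/4 = 135.75
χ² = Σ (O − E)² / E
  long-rooted: (159 − 135.75)² / 135.75 = 3.9820
  oval-rooted: (273 − 271.5)² / 271.5 = 0.0083
  round-rooted: (111 − 135.75)² / 135.75 = 4.5124
χ² = 3.9820 + 0.0083 + 4.5124 = 8.5027 ≈ 8.503

8.503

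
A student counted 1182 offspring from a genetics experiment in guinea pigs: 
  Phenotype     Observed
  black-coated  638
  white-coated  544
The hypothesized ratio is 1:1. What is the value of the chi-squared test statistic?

Total ratio parts = 2. Expected numbers out of 1182:
  black-coated: 1182 × 1/2 = 591
  white-coated: 1182 × 1/2 = 591
χ² = Σ (O − E)² / E
  black-coated: (638 − 591)² / 591 = 3.7377
  white-coated: (544 − 591)² / 591 = 3.7377
χ² = 3.7377 + 3.7377 = 7.4754 ≈ 7.475

7.475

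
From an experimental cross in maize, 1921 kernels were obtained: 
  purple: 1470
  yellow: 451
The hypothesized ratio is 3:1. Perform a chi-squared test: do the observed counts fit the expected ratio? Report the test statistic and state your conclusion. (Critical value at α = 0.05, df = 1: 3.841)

2.375; consistent

The 3:1 ratio has 4 parts, so with N = 1921 the expected counts are:
  purple: 1921 × 3/4 = 1440.75
  yellow: 1921 × 1/4 = 480.25
χ² = Σ (O − E)² / E
  purple: (1470 − 1440.75)² / 1440.75 = 0.5938
  yellow: (451 − 480.25)² / 480.25 = 1.7815
χ² = 0.5938 + 1.7815 = 2.3753 ≈ 2.375
Degrees of freedom = 2 − 1 = 1; critical value at α = 0.05 is 3.841.
Since 2.375 < 3.841, we fail to reject the null hypothesis — the data are consistent with the 3:1 ratio.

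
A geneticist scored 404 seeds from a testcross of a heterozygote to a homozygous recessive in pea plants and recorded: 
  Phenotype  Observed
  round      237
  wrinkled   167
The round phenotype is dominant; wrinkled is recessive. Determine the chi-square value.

12.129

A testcross of a heterozygote (Aa × aa) gives a 1:1 phenotypic ratio.
Expected counts for N = 404 under a 1:1 ratio (total parts = 2):
  round: 404 × 1/2 = 202
  wrinkled: 404 × 1/2 = 202
χ² = Σ (O − E)² / E
  round: (237 − 202)² / 202 = 6.0644
  wrinkled: (167 − 202)² / 202 = 6.0644
χ² = 6.0644 + 6.0644 = 12.1288 ≈ 12.129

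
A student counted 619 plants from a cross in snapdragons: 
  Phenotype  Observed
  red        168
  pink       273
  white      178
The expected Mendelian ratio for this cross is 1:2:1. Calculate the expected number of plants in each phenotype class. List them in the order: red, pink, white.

Under the 1:2:1 hypothesis (Σ ratio = 4, N = 619):
  red: 619 × 1/4 = 154.75
  pink: 619 × 2/4 = 309.5
  white: 619 × 1/4 = 154.75

154.75, 309.5, 154.75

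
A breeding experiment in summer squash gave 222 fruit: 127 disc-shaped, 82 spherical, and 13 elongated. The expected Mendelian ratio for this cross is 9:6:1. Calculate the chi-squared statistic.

0.110

Total ratio parts = 16. Expected numbers out of 222:
  disc-shaped: 222 × 9/16 = 124.875
  spherical: 222 × 6/16 = 83.25
  elongated: 222 × 1/16 = 13.875
χ² = Σ (O − E)² / E
  disc-shaped: (127 − 124.875)² / 124.875 = 0.0362
  spherical: (82 − 83.25)² / 83.25 = 0.0188
  elongated: (13 − 13.875)² / 13.875 = 0.0552
χ² = 0.0362 + 0.0188 + 0.0552 = 0.1102 ≈ 0.110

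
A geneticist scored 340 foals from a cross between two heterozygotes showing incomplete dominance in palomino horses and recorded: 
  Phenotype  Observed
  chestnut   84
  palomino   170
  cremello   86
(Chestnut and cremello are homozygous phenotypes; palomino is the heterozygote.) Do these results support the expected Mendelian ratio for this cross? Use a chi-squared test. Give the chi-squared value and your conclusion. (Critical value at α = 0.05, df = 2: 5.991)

0.024; consistent

With incomplete dominance, a heterozygote × heterozygote cross gives a 1:2:1 phenotypic ratio.
Under the 1:2:1 hypothesis (Σ ratio = 4, N = 340):
  chestnut: 340 × 1/4 = 85
  palomino: 340 × 2/4 = 170
  cremello: 340 × 1/4 = 85
χ² = Σ (O − E)² / E
  chestnut: (84 − 85)² / 85 = 0.0118
  palomino: (170 − 170)² / 170 = 0.0000
  cremello: (86 − 85)² / 85 = 0.0118
χ² = 0.0118 + 0.0000 + 0.0118 = 0.0236 ≈ 0.024
Degrees of freedom = 3 − 1 = 2; critical value at α = 0.05 is 5.991.
Since 0.024 < 5.991, we fail to reject the null hypothesis — the data are consistent with the 1:2:1 ratio.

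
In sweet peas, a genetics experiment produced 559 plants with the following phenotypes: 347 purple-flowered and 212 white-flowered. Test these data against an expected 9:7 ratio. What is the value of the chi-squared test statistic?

Expected counts for N = 559 under a 9:7 ratio (total parts = 16):
  purple-flowered: 559 × 9/16 = 314.4375
  white-flowered: 559 × 7/16 = 244.5625
χ² = Σ (O − E)² / E
  purple-flowered: (347 − 314.4375)² / 314.4375 = 3.3721
  white-flowered: (212 − 244.5625)² / 244.5625 = 4.3356
χ² = 3.3721 + 4.3356 = 7.7077 ≈ 7.708

7.708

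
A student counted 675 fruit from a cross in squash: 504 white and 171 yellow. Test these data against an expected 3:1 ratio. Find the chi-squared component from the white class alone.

Under the 3:1 hypothesis (Σ ratio = 4, N = 675):
  white: 675 × 3/4 = 506.25
  yellow: 675 × 1/4 = 168.75
Contribution of white: (504 − 506.25)² / 506.25 = 0.0100

0.010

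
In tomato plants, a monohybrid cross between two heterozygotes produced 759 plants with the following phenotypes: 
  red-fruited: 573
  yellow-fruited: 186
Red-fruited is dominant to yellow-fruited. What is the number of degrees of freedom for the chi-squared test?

1

For a monohybrid cross between heterozygotes with complete dominance, the expected phenotypic ratio is 3:1.
A goodness-of-fit test with 2 phenotype classes has df = 2 − 1 = 1.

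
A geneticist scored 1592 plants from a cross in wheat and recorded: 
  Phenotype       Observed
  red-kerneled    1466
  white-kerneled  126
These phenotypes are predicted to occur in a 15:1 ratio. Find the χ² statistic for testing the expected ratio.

Expected counts for N = 1592 under a 15:1 ratio (total parts = 16):
  red-kerneled: 1592 × 15/16 = 1492.5
  white-kerneled: 1592 × 1/16 = 99.5
χ² = Σ (O − E)² / E
  red-kerneled: (1466 − 1492.5)² / 1492.5 = 0.4705
  white-kerneled: (126 − 99.5)² / 99.5 = 7.0578
χ² = 0.4705 + 7.0578 = 7.5283 ≈ 7.528

7.528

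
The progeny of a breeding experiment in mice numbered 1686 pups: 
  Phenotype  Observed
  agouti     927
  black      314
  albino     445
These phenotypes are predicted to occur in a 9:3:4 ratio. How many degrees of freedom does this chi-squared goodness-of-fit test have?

2

A goodness-of-fit test with 3 phenotype classes has df = 3 − 1 = 2.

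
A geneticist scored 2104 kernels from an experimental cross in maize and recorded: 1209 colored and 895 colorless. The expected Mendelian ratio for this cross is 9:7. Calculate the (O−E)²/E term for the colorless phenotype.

Expected counts for N = 2104 under a 9:7 ratio (total parts = 16):
  colored: 2104 × 9/16 = 1183.5
  colorless: 2104 × 7/16 = 920.5
Contribution of colorless: (895 − 920.5)² / 920.5 = 0.7064

0.706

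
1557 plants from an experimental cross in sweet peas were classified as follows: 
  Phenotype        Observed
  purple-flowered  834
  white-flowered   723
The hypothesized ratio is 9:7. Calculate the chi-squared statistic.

4.563

Total ratio parts = 16. Expected numbers out of 1557:
  purple-flowered: 1557 × 9/16 = 875.8125
  white-flowered: 1557 × 7/16 = 681.1875
χ² = Σ (O − E)² / E
  purple-flowered: (834 − 875.8125)² / 875.8125 = 1.9962
  white-flowered: (723 − 681.1875)² / 681.1875 = 2.5665
χ² = 1.9962 + 2.5665 = 4.5627 ≈ 4.563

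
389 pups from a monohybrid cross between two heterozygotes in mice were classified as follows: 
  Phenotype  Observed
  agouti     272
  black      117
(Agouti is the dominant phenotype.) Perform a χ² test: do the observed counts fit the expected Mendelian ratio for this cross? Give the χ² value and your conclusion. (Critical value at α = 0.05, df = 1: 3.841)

5.348; not consistent

For a monohybrid cross between heterozygotes with complete dominance, the expected phenotypic ratio is 3:1.
Total ratio parts = 4. Expected numbers out of 389:
  agouti: 389 × 3/4 = 291.75
  black: 389 × 1/4 = 97.25
χ² = Σ (O − E)² / E
  agouti: (272 − 291.75)² / 291.75 = 1.3370
  black: (117 − 97.25)² / 97.25 = 4.0109
χ² = 1.3370 + 4.0109 = 5.3479 ≈ 5.348
Degrees of freedom = 2 − 1 = 1; critical value at α = 0.05 is 3.841.
Since 5.348 > 3.841, we reject the null hypothesis — the data do not fit the 3:1 ratio.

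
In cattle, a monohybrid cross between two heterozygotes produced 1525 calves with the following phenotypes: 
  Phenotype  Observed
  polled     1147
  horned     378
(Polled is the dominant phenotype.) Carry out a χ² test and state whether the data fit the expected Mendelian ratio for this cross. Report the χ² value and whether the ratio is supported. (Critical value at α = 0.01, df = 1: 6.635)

0.037; consistent

For a monohybrid cross between heterozygotes with complete dominance, the expected phenotypic ratio is 3:1.
Total ratio parts = 4. Expected numbers out of 1525:
  polled: 1525 × 3/4 = 1143.75
  horned: 1525 × 1/4 = 381.25
χ² = Σ (O − E)² / E
  polled: (1147 − 1143.75)² / 1143.75 = 0.0092
  horned: (378 − 381.25)² / 381.25 = 0.0277
χ² = 0.0092 + 0.0277 = 0.0369 ≈ 0.037
Degrees of freedom = 2 − 1 = 1; critical value at α = 0.01 is 6.635.
Since 0.037 < 6.635, we fail to reject the null hypothesis — the data are consistent with the 3:1 ratio.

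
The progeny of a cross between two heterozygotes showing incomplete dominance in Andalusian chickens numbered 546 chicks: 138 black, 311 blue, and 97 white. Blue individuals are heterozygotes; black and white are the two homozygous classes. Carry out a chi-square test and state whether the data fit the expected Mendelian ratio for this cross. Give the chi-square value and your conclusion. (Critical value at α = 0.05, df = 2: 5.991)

16.736; not consistent

With incomplete dominance, a heterozygote × heterozygote cross gives a 1:2:1 phenotypic ratio.
Expected counts for N = 546 under a 1:2:1 ratio (total parts = 4):
  black: 546 × 1/4 = 136.5
  blue: 546 × 2/4 = 273
  white: 546 × 1/4 = 136.5
χ² = Σ (O − E)² / E
  black: (138 − 136.5)² / 136.5 = 0.0165
  blue: (311 − 273)² / 273 = 5.2894
  white: (97 − 136.5)² / 136.5 = 11.4304
χ² = 0.0165 + 5.2894 + 11.4304 = 16.7363 ≈ 16.736
Degrees of freedom = 3 − 1 = 2; critical value at α = 0.05 is 5.991.
Since 16.736 > 5.991, we reject the null hypothesis — the data do not fit the 1:2:1 ratio.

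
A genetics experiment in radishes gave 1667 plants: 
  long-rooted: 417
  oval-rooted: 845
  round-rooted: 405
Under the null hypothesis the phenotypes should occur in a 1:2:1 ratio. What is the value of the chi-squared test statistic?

The 1:2:1 ratio has 4 parts, so with N = 1667 the expected counts are:
  long-rooted: 1667 × 1/4 = 416.75
  oval-rooted: 1667 × 2/4 = 833.5
  round-rooted: 1667 × 1/4 = 416.75
χ² = Σ (O − E)² / E
  long-rooted: (417 − 416.75)² / 416.75 = 0.0001
  oval-rooted: (845 − 833.5)² / 833.5 = 0.1587
  round-rooted: (405 − 416.75)² / 416.75 = 0.3313
χ² = 0.0001 + 0.1587 + 0.3313 = 0.4901 ≈ 0.490

0.490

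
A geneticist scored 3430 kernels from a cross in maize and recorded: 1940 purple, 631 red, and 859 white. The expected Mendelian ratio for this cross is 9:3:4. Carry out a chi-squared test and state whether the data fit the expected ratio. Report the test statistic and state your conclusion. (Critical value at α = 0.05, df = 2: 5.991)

0.290; consistent

Expected counts for N = 3430 under a 9:3:4 ratio (total parts = 16):
  purple: 3430 × 9/16 = 1929.375
  red: 3430 × 3/16 = 643.125
  white: 3430 × 4/16 = 857.5
χ² = Σ (O − E)² / E
  purple: (1940 − 1929.375)² / 1929.375 = 0.0585
  red: (631 − 643.125)² / 643.125 = 0.2286
  white: (859 − 857.5)² / 857.5 = 0.0026
χ² = 0.0585 + 0.2286 + 0.0026 = 0.2897 ≈ 0.290
Degrees of freedom = 3 − 1 = 2; critical value at α = 0.05 is 5.991.
Since 0.290 < 5.991, we fail to reject the null hypothesis — the data are consistent with the 9:3:4 ratio.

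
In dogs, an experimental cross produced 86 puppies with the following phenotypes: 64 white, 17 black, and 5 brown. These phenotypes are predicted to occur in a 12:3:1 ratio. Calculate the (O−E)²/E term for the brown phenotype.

Expected counts for N = 86 under a 12:3:1 ratio (total parts = 16):
  white: 86 × 12/16 = 64.5
  black: 86 × 3/16 = 16.125
  brown: 86 × 1/16 = 5.375
Contribution of brown: (5 − 5.375)² / 5.375 = 0.0262

0.026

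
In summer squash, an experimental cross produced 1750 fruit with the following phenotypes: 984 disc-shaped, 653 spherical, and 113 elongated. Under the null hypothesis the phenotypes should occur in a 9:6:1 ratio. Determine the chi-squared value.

The 9:6:1 ratio has 16 parts, so with N = 1750 the expected counts are:
  disc-shaped: 1750 × 9/16 = 984.375
  spherical: 1750 × 6/16 = 656.25
  elongated: 1750 × 1/16 = 109.375
χ² = Σ (O − E)² / E
  disc-shaped: (984 − 984.375)² / 984.375 = 0.0001
  spherical: (653 − 656.25)² / 656.25 = 0.0161
  elongated: (113 − 109.375)² / 109.375 = 0.1201
χ² = 0.0001 + 0.0161 + 0.1201 = 0.1363 ≈ 0.136

0.136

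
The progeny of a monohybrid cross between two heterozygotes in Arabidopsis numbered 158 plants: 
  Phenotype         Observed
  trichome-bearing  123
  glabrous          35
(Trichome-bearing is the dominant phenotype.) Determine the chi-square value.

0.684

For a monohybrid cross between heterozygotes with complete dominance, the expected phenotypic ratio is 3:1.
Total ratio parts = 4. Expected numbers out of 158:
  trichome-bearing: 158 × 3/4 = 118.5
  glabrous: 158 × 1/4 = 39.5
χ² = Σ (O − E)² / E
  trichome-bearing: (123 − 118.5)² / 118.5 = 0.1709
  glabrous: (35 − 39.5)² / 39.5 = 0.5127
χ² = 0.1709 + 0.5127 = 0.6836 ≈ 0.684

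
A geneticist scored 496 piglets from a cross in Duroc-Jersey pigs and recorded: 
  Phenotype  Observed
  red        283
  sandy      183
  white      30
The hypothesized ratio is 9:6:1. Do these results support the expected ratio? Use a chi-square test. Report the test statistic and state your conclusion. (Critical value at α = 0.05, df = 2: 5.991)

0.138; consistent

Under the 9:6:1 hypothesis (Σ ratio = 16, N = 496):
  red: 496 × 9/16 = 279
  sandy: 496 × 6/16 = 186
  white: 496 × 1/16 = 31
χ² = Σ (O − E)² / E
  red: (283 − 279)² / 279 = 0.0573
  sandy: (183 − 186)² / 186 = 0.0484
  white: (30 − 31)² / 31 = 0.0323
χ² = 0.0573 + 0.0484 + 0.0323 = 0.138
Degrees of freedom = 3 − 1 = 2; critical value at α = 0.05 is 5.991.
Since 0.138 < 5.991, we fail to reject the null hypothesis — the data are consistent with the 9:6:1 ratio.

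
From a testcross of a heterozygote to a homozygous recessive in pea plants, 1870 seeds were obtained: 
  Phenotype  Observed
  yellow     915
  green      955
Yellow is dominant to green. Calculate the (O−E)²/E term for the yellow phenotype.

A testcross of a heterozygote (Aa × aa) gives a 1:1 phenotypic ratio.
The 1:1 ratio has 2 parts, so with N = 1870 the expected counts are:
  yellow: 1870 × 1/2 = 935
  green: 1870 × 1/2 = 935
Contribution of yellow: (915 − 935)² / 935 = 0.4278

0.428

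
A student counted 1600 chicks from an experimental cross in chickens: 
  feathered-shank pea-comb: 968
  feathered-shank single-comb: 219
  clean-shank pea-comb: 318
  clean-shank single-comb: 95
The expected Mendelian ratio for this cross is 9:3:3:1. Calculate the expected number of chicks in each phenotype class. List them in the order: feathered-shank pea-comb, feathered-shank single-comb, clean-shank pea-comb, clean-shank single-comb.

900, 300, 300, 100

The 9:3:3:1 ratio has 16 parts, so with N = 1600 the expected counts are:
  feathered-shank pea-comb: 1600 × 9/16 = 900
  feathered-shank single-comb: 1600 × 3/16 = 300
  clean-shank pea-comb: 1600 × 3/16 = 300
  clean-shank single-comb: 1600 × 1/16 = 100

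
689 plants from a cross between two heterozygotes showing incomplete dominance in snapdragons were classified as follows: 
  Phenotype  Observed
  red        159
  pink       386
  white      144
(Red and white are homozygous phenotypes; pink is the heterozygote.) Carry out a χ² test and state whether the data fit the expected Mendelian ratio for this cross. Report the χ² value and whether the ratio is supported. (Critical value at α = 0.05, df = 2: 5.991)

10.652; not consistent

With incomplete dominance, a heterozygote × heterozygote cross gives a 1:2:1 phenotypic ratio.
Total ratio parts = 4. Expected numbers out of 689:
  red: 689 × 1/4 = 172.25
  pink: 689 × 2/4 = 344.5
  white: 689 × 1/4 = 172.25
χ² = Σ (O − E)² / E
  red: (159 − 172.25)² / 172.25 = 1.0192
  pink: (386 − 344.5)² / 344.5 = 4.9993
  white: (144 − 172.25)² / 172.25 = 4.6332
χ² = 1.0192 + 4.9993 + 4.6332 = 10.6517 ≈ 10.652
Degrees of freedom = 3 − 1 = 2; critical value at α = 0.05 is 5.991.
Since 10.652 > 5.991, we reject the null hypothesis — the data do not fit the 1:2:1 ratio.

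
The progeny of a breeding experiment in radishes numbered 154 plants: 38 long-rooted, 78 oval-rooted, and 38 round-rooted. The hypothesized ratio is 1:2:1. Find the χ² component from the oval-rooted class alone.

0.013

Expected counts for N = 154 under a 1:2:1 ratio (total parts = 4):
  long-rooted: 154 × 1/4 = 38.5
  oval-rooted: 154 × 2/4 = 77
  round-rooted: 154 × 1/4 = 38.5
Contribution of oval-rooted: (78 − 77)² / 77 = 0.0130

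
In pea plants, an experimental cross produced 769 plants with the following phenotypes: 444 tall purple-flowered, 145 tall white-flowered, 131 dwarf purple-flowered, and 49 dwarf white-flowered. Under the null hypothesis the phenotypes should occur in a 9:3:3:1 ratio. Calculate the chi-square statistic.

The 9:3:3:1 ratio has 16 parts, so with N = 769 the expected counts are:
  tall purple-flowered: 769 × 9/16 = 432.5625
  tall white-flowered: 769 × 3/16 = 144.1875
  dwarf purple-flowered: 769 × 3/16 = 144.1875
  dwarf white-flowered: 769 × 1/16 = 48.0625
χ² = Σ (O − E)² / E
  tall purple-flowered: (444 − 432.5625)² / 432.5625 = 0.3024
  tall white-flowered: (145 − 144.1875)² / 144.1875 = 0.0046
  dwarf purple-flowered: (131 − 144.1875)² / 144.1875 = 1.2061
  dwarf white-flowered: (49 − 48.0625)² / 48.0625 = 0.0183
χ² = 0.3024 + 0.0046 + 1.2061 + 0.0183 = 1.5314 ≈ 1.531

1.531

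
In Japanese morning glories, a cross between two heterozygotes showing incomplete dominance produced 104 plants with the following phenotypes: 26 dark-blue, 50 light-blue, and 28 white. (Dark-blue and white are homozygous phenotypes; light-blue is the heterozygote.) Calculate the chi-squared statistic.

With incomplete dominance, a heterozygote × heterozygote cross gives a 1:2:1 phenotypic ratio.
Expected counts for N = 104 under a 1:2:1 ratio (total parts = 4):
  dark-blue: 104 × 1/4 = 26
  light-blue: 104 × 2/4 = 52
  white: 104 × 1/4 = 26
χ² = Σ (O − E)² / E
  dark-blue: (26 − 26)² / 26 = 0.0000
  light-blue: (50 − 52)² / 52 = 0.0769
  white: (28 − 26)² / 26 = 0.1538
χ² = 0.0000 + 0.0769 + 0.1538 = 0.2307 ≈ 0.231

0.231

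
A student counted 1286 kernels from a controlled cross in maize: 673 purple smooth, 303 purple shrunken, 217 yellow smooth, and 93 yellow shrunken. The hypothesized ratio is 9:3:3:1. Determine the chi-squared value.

Under the 9:3:3:1 hypothesis (Σ ratio = 16, N = 1286):
  purple smooth: 1286 × 9/16 = 723.375
  purple shrunken: 1286 × 3/16 = 241.125
  yellow smooth: 1286 × 3/16 = 241.125
  yellow shrunken: 1286 × 1/16 = 80.375
χ² = Σ (O − E)² / E
  purple smooth: (673 − 723.375)² / 723.375 = 3.5081
  purple shrunken: (303 − 241.125)² / 241.125 = 15.8777
  yellow smooth: (217 − 241.125)² / 241.125 = 2.4138
  yellow shrunken: (93 − 80.375)² / 80.375 = 1.9831
χ² = 3.5081 + 15.8777 + 2.4138 + 1.9831 = 23.7827 ≈ 23.783

23.783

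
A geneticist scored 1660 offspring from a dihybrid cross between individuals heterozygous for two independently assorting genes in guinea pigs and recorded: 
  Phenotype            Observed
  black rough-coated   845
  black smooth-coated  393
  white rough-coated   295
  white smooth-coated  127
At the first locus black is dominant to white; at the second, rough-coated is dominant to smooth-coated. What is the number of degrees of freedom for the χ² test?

3

A dihybrid F₂ with independent assortment and complete dominance at both loci gives a 9:3:3:1 phenotypic ratio.
A goodness-of-fit test with 4 phenotype classes has df = 4 − 1 = 3.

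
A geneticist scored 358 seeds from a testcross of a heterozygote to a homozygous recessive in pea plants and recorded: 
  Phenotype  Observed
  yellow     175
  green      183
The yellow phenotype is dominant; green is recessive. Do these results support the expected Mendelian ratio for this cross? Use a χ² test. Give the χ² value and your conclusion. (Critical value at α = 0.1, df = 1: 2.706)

0.179; consistent

A testcross of a heterozygote (Aa × aa) gives a 1:1 phenotypic ratio.
Total ratio parts = 2. Expected numbers out of 358:
  yellow: 358 × 1/2 = 179
  green: 358 × 1/2 = 179
χ² = Σ (O − E)² / E
  yellow: (175 − 179)² / 179 = 0.0894
  green: (183 − 179)² / 179 = 0.0894
χ² = 0.0894 + 0.0894 = 0.1788 ≈ 0.179
Degrees of freedom = 2 − 1 = 1; critical value at α = 0.1 is 2.706.
Since 0.179 < 2.706, we fail to reject the null hypothesis — the data are consistent with the 1:1 ratio.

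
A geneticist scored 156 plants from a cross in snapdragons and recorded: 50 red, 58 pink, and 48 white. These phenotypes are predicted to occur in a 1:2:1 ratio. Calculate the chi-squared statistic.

10.308

Total ratio parts = 4. Expected numbers out of 156:
  red: 156 × 1/4 = 39
  pink: 156 × 2/4 = 78
  white: 156 × 1/4 = 39
χ² = Σ (O − E)² / E
  red: (50 − 39)² / 39 = 3.1026
  pink: (58 − 78)² / 78 = 5.1282
  white: (48 − 39)² / 39 = 2.0769
χ² = 3.1026 + 5.1282 + 2.0769 = 10.3077 ≈ 10.308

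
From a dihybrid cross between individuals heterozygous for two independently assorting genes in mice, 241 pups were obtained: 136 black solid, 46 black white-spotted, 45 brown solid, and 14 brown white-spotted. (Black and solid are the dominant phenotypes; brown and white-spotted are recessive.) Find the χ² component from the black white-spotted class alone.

A dihybrid F₂ with independent assortment and complete dominance at both loci gives a 9:3:3:1 phenotypic ratio.
Total ratio parts = 16. Expected numbers out of 241:
  black solid: 241 × 9/16 = 135.5625
  black white-spotted: 241 × 3/16 = 45.1875
  brown solid: 241 × 3/16 = 45.1875
  brown white-spotted: 241 × 1/16 = 15.0625
Contribution of black white-spotted: (46 − 45.1875)² / 45.1875 = 0.0146

0.015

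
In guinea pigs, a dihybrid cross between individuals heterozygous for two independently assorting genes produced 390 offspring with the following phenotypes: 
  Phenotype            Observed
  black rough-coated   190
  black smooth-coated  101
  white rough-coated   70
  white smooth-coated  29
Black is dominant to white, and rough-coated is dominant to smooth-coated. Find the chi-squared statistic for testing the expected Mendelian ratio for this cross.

A dihybrid F₂ with independent assortment and complete dominance at both loci gives a 9:3:3:1 phenotypic ratio.
Total ratio parts = 16. Expected numbers out of 390:
  black rough-coated: 390 × 9/16 = 219.375
  black smooth-coated: 390 × 3/16 = 73.125
  white rough-coated: 390 × 3/16 = 73.125
  white smooth-coated: 390 × 1/16 = 24.375
χ² = Σ (O − E)² / E
  black rough-coated: (190 − 219.375)² / 219.375 = 3.9334
  black smooth-coated: (101 − 73.125)² / 73.125 = 10.6259
  white rough-coated: (70 − 73.125)² / 73.125 = 0.1335
  white smooth-coated: (29 − 24.375)² / 24.375 = 0.8776
χ² = 3.9334 + 10.6259 + 0.1335 + 0.8776 = 15.5704 ≈ 15.570

15.570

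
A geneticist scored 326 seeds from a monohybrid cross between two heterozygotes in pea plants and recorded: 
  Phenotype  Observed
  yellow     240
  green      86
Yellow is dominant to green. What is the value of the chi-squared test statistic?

For a monohybrid cross between heterozygotes with complete dominance, the expected phenotypic ratio is 3:1.
Under the 3:1 hypothesis (Σ ratio = 4, N = 326):
  yellow: 326 × 3/4 = 244.5
  green: 326 × 1/4 = 81.5
χ² = Σ (O − E)² / E
  yellow: (240 − 244.5)² / 244.5 = 0.0828
  green: (86 − 81.5)² / 81.5 = 0.2485
χ² = 0.0828 + 0.2485 = 0.3313 ≈ 0.331

0.331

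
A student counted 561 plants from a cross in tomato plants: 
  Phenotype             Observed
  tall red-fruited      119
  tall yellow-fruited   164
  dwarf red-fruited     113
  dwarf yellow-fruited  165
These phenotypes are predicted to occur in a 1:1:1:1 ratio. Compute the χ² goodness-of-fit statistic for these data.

16.904

Total ratio parts = 4. Expected numbers out of 561:
  tall red-fruited: 561 × 1/4 = 140.25
  tall yellow-fruited: 561 × 1/4 = 140.25
  dwarf red-fruited: 561 × 1/4 = 140.25
  dwarf yellow-fruited: 561 × 1/4 = 140.25
χ² = Σ (O − E)² / E
  tall red-fruited: (119 − 140.25)² / 140.25 = 3.2197
  tall yellow-fruited: (164 − 140.25)² / 140.25 = 4.0218
  dwarf red-fruited: (113 − 140.25)² / 140.25 = 5.2946
  dwarf yellow-fruited: (165 − 140.25)² / 140.25 = 4.3676
χ² = 3.2197 + 4.0218 + 5.2946 + 4.3676 = 16.9037 ≈ 16.904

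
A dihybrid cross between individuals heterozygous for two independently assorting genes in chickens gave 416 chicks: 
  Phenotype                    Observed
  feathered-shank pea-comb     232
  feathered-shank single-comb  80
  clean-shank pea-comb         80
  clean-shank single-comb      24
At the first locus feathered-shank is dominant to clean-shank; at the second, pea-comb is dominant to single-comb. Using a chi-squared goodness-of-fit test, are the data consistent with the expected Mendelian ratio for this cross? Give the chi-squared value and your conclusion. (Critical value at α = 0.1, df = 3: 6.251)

0.274; consistent

A dihybrid F₂ with independent assortment and complete dominance at both loci gives a 9:3:3:1 phenotypic ratio.
Total ratio parts = 16. Expected numbers out of 416:
  feathered-shank pea-comb: 416 × 9/16 = 234
  feathered-shank single-comb: 416 × 3/16 = 78
  clean-shank pea-comb: 416 × 3/16 = 78
  clean-shank single-comb: 416 × 1/16 = 26
χ² = Σ (O − E)² / E
  feathered-shank pea-comb: (232 − 234)² / 234 = 0.0171
  feathered-shank single-comb: (80 − 78)² / 78 = 0.0513
  clean-shank pea-comb: (80 − 78)² / 78 = 0.0513
  clean-shank single-comb: (24 − 26)² / 26 = 0.1538
χ² = 0.0171 + 0.0513 + 0.0513 + 0.1538 = 0.2735 ≈ 0.274
Degrees of freedom = 4 − 1 = 3; critical value at α = 0.1 is 6.251.
Since 0.274 < 6.251, we fail to reject the null hypothesis — the data are consistent with the 9:3:3:1 ratio.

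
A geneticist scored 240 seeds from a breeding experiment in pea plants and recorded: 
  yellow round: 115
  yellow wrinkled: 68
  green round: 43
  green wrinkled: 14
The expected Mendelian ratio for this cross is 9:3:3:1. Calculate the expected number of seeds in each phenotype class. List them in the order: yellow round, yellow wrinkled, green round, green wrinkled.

Expected counts for N = 240 under a 9:3:3:1 ratio (total parts = 16):
  yellow round: 240 × 9/16 = 135
  yellow wrinkled: 240 × 3/16 = 45
  green round: 240 × 3/16 = 45
  green wrinkled: 240 × 1/16 = 15

135, 45, 45, 15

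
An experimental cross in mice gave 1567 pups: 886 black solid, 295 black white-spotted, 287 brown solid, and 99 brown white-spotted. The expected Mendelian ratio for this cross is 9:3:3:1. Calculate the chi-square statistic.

The 9:3:3:1 ratio has 16 parts, so with N = 1567 the expected counts are:
  black solid: 1567 × 9/16 = 881.4375
  black white-spotted: 1567 × 3/16 = 293.8125
  brown solid: 1567 × 3/16 = 293.8125
  brown white-spotted: 1567 × 1/16 = 97.9375
χ² = Σ (O − E)² / E
  black solid: (886 − 881.4375)² / 881.4375 = 0.0236
  black white-spotted: (295 − 293.8125)² / 293.8125 = 0.0048
  brown solid: (287 − 293.8125)² / 293.8125 = 0.1580
  brown white-spotted: (99 − 97.9375)² / 97.9375 = 0.0115
χ² = 0.0236 + 0.0048 + 0.1580 + 0.0115 = 0.1979 ≈ 0.198

0.198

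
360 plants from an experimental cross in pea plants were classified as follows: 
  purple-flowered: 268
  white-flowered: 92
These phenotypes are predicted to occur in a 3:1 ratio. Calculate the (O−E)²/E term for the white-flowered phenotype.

Under the 3:1 hypothesis (Σ ratio = 4, N = 360):
  purple-flowered: 360 × 3/4 = 270
  white-flowered: 360 × 1/4 = 90
Contribution of white-flowered: (92 − 90)² / 90 = 0.0444

0.044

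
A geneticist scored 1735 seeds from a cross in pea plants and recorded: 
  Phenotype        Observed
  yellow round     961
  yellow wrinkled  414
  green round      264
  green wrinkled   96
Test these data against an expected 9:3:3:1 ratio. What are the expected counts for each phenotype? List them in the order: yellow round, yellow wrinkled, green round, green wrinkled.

Expected counts for N = 1735 under a 9:3:3:1 ratio (total parts = 16):
  yellow round: 1735 × 9/16 = 975.9375
  yellow wrinkled: 1735 × 3/16 = 325.3125
  green round: 1735 × 3/16 = 325.3125
  green wrinkled: 1735 × 1/16 = 108.4375

975.9375, 325.3125, 325.3125, 108.4375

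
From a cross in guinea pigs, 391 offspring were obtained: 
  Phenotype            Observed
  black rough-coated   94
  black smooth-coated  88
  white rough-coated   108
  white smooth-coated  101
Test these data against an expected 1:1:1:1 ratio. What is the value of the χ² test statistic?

2.299

Total ratio parts = 4. Expected numbers out of 391:
  black rough-coated: 391 × 1/4 = 97.75
  black smooth-coated: 391 × 1/4 = 97.75
  white rough-coated: 391 × 1/4 = 97.75
  white smooth-coated: 391 × 1/4 = 97.75
χ² = Σ (O − E)² / E
  black rough-coated: (94 − 97.75)² / 97.75 = 0.1439
  black smooth-coated: (88 − 97.75)² / 97.75 = 0.9725
  white rough-coated: (108 − 97.75)² / 97.75 = 1.0748
  white smooth-coated: (101 − 97.75)² / 97.75 = 0.1081
χ² = 0.1439 + 0.9725 + 1.0748 + 0.1081 = 2.2993 ≈ 2.299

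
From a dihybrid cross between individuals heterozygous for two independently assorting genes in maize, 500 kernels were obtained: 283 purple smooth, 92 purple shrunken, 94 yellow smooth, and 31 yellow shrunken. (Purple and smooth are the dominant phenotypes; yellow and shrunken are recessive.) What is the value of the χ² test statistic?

0.046

A dihybrid F₂ with independent assortment and complete dominance at both loci gives a 9:3:3:1 phenotypic ratio.
Total ratio parts = 16. Expected numbers out of 500:
  purple smooth: 500 × 9/16 = 281.25
  purple shrunken: 500 × 3/16 = 93.75
  yellow smooth: 500 × 3/16 = 93.75
  yellow shrunken: 500 × 1/16 = 31.25
χ² = Σ (O − E)² / E
  purple smooth: (283 − 281.25)² / 281.25 = 0.0109
  purple shrunken: (92 − 93.75)² / 93.75 = 0.0327
  yellow smooth: (94 − 93.75)² / 93.75 = 0.0007
  yellow shrunken: (31 − 31.25)² / 31.25 = 0.0020
χ² = 0.0109 + 0.0327 + 0.0007 + 0.0020 = 0.0463 ≈ 0.046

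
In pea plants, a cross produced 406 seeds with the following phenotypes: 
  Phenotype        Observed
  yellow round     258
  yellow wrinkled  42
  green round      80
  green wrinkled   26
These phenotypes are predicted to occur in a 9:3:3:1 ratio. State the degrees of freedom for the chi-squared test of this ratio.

3

A goodness-of-fit test with 4 phenotype classes has df = 4 − 1 = 3.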